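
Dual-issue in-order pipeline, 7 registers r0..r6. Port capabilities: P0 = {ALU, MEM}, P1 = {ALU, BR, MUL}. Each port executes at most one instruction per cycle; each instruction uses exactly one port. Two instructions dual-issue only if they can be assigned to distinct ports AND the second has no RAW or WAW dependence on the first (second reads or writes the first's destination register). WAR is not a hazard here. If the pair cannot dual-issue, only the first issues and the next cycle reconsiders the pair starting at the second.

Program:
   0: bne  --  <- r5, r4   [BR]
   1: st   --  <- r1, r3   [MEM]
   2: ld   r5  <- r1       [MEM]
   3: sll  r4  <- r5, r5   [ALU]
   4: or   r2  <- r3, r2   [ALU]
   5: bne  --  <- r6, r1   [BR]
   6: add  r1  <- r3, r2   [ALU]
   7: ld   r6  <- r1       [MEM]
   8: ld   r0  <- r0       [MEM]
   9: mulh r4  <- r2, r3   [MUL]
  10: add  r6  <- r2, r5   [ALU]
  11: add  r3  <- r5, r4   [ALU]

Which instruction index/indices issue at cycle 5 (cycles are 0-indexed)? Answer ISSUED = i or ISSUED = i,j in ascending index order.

[0] i0,i1  bne.BR+st.MEM  -- pair
[1] i2  ld.MEM  -- RAW r5
[2] i3,i4  sll.ALU+or.ALU  -- pair
[3] i5,i6  bne.BR+add.ALU  -- pair
[4] i7  ld.MEM  -- no-port MEM/MEM
[5] i8,i9  ld.MEM+mulh.MUL  -- pair
[6] i10,i11  add.ALU+add.ALU  -- pair

ISSUED = 8,9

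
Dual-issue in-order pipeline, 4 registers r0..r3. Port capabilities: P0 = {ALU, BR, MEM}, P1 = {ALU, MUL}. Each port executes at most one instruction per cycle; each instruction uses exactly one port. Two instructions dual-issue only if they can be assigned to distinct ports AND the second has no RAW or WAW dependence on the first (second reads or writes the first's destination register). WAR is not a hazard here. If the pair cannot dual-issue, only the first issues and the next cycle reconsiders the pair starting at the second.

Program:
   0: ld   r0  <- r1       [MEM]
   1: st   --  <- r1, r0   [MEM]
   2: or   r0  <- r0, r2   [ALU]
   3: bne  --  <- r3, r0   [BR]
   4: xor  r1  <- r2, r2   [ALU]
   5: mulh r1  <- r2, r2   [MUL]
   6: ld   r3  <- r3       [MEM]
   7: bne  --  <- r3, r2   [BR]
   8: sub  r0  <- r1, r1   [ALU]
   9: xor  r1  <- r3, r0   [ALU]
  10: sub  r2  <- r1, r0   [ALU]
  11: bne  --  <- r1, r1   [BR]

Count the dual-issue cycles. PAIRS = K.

t=0 i0:ld ; no-port MEM/MEM
t=1 i1,i2:st;or ; pair
t=2 i3,i4:bne;xor ; pair
t=3 i5,i6:mulh;ld ; pair
t=4 i7,i8:bne;sub ; pair
t=5 i9:xor ; RAW r1
t=6 i10,i11:sub;bne ; pair

PAIRS = 5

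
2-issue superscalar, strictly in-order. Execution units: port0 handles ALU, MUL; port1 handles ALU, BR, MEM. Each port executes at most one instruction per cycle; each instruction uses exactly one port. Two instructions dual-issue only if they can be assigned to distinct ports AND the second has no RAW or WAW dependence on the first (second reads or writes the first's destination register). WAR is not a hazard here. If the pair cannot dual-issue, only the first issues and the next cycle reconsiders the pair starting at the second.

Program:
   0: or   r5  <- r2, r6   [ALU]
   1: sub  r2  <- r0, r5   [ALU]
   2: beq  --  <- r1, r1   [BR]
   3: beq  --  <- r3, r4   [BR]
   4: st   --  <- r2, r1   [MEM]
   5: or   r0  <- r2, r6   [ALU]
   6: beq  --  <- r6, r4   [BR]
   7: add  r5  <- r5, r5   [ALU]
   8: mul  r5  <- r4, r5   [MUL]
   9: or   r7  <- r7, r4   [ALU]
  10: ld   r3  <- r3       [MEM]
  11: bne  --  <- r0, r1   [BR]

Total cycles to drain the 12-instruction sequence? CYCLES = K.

  cy0 -> i0 (or) RAW r5
  cy1 -> i1+i2 (sub beq) pair
  cy2 -> i3 (beq) no-port BR/MEM
  cy3 -> i4+i5 (st or) pair
  cy4 -> i6+i7 (beq add) pair
  cy5 -> i8+i9 (mul or) pair
  cy6 -> i10 (ld) no-port MEM/BR
  cy7 -> i11 (bne) tail

CYCLES = 8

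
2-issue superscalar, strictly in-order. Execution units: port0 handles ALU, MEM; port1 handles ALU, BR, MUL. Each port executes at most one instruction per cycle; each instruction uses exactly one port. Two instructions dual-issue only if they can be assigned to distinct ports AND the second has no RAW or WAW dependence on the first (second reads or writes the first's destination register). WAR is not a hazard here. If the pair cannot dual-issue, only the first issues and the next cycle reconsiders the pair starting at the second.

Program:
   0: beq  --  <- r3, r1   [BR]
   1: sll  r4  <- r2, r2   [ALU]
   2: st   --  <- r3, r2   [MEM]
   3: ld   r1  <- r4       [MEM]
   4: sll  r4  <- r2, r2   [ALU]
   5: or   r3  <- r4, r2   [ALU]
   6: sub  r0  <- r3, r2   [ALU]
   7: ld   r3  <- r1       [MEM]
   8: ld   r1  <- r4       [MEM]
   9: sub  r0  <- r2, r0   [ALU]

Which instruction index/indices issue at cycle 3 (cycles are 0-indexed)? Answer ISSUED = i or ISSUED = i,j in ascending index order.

0. beq sll @i0,i1  | 2-wide
1. st @i2  | no-port MEM/MEM
2. ld sll @i3,i4  | 2-wide
3. or @i5  | RAW r3
4. sub ld @i6,i7  | 2-wide
5. ld sub @i8,i9  | 2-wide

ISSUED = 5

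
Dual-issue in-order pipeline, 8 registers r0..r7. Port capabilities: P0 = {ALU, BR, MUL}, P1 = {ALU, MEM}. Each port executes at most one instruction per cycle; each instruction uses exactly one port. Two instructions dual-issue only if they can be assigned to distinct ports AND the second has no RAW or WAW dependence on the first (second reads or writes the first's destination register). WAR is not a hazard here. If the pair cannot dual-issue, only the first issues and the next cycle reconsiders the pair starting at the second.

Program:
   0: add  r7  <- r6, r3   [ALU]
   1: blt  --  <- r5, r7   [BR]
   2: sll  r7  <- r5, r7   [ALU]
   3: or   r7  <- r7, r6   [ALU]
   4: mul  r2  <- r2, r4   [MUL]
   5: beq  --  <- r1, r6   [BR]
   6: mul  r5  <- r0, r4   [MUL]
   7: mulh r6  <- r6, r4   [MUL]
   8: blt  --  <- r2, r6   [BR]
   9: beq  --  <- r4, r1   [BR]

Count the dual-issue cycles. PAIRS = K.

PAIRS = 2

  cy0 -> i0 (add.ALU) RAW r7
  cy1 -> i1,i2 (blt.BR+sll.ALU) dual
  cy2 -> i3,i4 (or.ALU+mul.MUL) dual
  cy3 -> i5 (beq.BR) no-port BR/MUL
  cy4 -> i6 (mul.MUL) no-port MUL/MUL
  cy5 -> i7 (mulh.MUL) no-port MUL/BR
  cy6 -> i8 (blt.BR) no-port BR/BR
  cy7 -> i9 (beq.BR) tail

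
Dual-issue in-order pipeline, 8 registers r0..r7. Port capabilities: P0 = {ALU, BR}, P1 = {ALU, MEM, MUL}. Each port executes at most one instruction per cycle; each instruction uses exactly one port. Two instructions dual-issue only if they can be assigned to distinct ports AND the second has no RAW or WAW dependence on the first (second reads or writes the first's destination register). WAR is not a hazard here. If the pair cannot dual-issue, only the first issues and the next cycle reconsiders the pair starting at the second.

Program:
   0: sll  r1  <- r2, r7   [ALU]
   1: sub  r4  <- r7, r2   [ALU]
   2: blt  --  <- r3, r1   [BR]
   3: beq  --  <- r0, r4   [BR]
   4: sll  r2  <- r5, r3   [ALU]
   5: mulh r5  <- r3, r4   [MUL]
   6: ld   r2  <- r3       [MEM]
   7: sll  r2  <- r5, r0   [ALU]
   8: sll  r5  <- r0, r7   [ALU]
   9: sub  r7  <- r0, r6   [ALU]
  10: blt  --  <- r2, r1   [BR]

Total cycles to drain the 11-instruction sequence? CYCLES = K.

0. sll/sub @i0&i1  | pair
1. blt @i2  | no-port BR/BR
2. beq/sll @i3&i4  | pair
3. mulh @i5  | no-port MUL/MEM
4. ld @i6  | WAW r2
5. sll/sll @i7&i8  | pair
6. sub/blt @i9&i10  | pair

CYCLES = 7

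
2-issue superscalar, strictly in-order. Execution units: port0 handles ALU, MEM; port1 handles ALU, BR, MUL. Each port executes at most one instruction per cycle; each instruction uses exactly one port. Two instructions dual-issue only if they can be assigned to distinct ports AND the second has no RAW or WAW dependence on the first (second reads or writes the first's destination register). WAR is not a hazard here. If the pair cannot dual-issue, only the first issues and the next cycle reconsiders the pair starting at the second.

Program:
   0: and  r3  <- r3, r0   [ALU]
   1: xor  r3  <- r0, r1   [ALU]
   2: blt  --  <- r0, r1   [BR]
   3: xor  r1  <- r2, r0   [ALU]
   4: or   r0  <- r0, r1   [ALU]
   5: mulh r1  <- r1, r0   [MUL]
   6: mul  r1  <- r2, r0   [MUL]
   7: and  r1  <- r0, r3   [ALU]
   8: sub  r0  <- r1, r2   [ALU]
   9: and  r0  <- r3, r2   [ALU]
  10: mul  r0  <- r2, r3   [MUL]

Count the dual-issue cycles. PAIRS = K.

PAIRS = 1

#0 head=0: and i0 WAW r3
#1 head=1: xor+blt i1,i2 pair
#2 head=3: xor i3 RAW r1
#3 head=4: or i4 RAW r0
#4 head=5: mulh i5 no-port MUL/MUL
#5 head=6: mul i6 WAW r1
#6 head=7: and i7 RAW r1
#7 head=8: sub i8 WAW r0
#8 head=9: and i9 WAW r0
#9 head=10: mul i10 tail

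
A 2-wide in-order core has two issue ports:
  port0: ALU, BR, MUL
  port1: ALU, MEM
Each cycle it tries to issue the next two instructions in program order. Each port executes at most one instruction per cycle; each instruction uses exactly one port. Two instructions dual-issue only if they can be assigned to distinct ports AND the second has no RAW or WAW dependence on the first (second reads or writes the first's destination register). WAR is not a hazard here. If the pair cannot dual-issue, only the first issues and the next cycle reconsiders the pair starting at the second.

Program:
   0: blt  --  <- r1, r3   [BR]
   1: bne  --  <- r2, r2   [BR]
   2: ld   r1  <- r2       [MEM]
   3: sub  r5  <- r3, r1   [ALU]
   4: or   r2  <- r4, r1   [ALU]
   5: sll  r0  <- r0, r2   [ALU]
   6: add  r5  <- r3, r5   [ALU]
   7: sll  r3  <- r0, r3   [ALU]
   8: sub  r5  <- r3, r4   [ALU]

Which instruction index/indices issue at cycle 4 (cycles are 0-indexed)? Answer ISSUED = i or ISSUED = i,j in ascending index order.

  cy0 -> i0 (blt) no-port BR/BR
  cy1 -> i1&i2 (bne+ld) pair
  cy2 -> i3&i4 (sub+or) pair
  cy3 -> i5&i6 (sll+add) pair
  cy4 -> i7 (sll) RAW r3
  cy5 -> i8 (sub) tail

ISSUED = 7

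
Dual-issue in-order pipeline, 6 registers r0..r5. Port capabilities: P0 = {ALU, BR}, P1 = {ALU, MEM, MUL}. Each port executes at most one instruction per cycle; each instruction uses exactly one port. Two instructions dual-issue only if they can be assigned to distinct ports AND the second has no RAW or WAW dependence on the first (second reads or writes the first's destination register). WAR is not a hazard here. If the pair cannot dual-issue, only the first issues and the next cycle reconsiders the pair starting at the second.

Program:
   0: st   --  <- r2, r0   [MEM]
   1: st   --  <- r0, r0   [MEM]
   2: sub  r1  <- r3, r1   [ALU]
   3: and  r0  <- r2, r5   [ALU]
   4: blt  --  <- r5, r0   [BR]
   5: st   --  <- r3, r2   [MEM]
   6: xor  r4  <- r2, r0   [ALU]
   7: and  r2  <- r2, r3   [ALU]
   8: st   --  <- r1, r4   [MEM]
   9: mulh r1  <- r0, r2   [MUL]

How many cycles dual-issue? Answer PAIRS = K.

[0] i0  st  -- no-port MEM/MEM
[1] i1/i2  st sub  -- dual
[2] i3  and  -- RAW r0
[3] i4/i5  blt st  -- dual
[4] i6/i7  xor and  -- dual
[5] i8  st  -- no-port MEM/MUL
[6] i9  mulh  -- tail

PAIRS = 3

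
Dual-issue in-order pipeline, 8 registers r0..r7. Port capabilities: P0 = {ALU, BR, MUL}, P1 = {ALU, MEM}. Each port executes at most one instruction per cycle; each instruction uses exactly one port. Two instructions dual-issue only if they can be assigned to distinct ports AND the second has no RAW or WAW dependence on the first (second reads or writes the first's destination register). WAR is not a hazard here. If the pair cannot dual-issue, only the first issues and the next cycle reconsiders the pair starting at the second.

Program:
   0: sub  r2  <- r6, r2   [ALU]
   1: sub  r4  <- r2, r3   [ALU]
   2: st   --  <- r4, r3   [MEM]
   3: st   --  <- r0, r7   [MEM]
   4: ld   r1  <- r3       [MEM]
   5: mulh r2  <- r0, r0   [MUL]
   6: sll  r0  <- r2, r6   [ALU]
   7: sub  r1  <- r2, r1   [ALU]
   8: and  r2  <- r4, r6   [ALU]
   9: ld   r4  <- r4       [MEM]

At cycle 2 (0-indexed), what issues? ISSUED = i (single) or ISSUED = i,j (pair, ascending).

ISSUED = 2

  cy0 -> i0 (sub) RAW r2
  cy1 -> i1 (sub) RAW r4
  cy2 -> i2 (st) no-port MEM/MEM
  cy3 -> i3 (st) no-port MEM/MEM
  cy4 -> i4+i5 (ld;mulh) dual
  cy5 -> i6+i7 (sll;sub) dual
  cy6 -> i8+i9 (and;ld) dual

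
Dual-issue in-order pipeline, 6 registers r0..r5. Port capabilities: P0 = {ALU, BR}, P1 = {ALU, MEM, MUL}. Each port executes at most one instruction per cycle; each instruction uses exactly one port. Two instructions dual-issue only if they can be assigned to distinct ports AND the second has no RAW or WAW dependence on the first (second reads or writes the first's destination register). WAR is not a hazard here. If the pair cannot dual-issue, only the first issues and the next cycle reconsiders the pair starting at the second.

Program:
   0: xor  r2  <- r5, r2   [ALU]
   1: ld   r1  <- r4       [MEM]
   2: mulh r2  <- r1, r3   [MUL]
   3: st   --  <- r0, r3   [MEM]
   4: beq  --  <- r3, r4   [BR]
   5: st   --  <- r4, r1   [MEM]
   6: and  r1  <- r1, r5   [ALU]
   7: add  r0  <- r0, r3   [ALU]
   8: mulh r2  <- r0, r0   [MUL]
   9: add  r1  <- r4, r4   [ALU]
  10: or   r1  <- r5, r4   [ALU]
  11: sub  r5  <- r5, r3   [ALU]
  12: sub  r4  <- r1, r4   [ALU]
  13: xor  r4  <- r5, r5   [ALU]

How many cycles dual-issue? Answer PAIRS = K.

  cy0 -> i0&i1 (xor.ALU+ld.MEM) pair
  cy1 -> i2 (mulh.MUL) no-port MUL/MEM
  cy2 -> i3&i4 (st.MEM+beq.BR) pair
  cy3 -> i5&i6 (st.MEM+and.ALU) pair
  cy4 -> i7 (add.ALU) RAW r0
  cy5 -> i8&i9 (mulh.MUL+add.ALU) pair
  cy6 -> i10&i11 (or.ALU+sub.ALU) pair
  cy7 -> i12 (sub.ALU) WAW r4
  cy8 -> i13 (xor.ALU) tail

PAIRS = 5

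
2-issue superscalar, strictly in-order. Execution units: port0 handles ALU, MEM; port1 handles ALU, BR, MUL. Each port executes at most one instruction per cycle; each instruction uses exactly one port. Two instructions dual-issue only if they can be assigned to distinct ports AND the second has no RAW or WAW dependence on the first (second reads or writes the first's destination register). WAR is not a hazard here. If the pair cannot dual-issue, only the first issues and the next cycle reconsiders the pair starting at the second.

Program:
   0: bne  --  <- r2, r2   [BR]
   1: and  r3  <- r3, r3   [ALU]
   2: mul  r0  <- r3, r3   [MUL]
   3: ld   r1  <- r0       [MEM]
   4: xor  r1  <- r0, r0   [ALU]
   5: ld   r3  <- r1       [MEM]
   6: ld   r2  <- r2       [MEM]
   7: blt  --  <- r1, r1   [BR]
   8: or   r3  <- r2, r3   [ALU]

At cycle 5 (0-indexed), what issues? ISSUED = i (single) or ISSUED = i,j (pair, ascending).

c0: i0&i1 bne.BR/and.ALU  dual
c1: i2 mul.MUL  RAW r0
c2: i3 ld.MEM  WAW r1
c3: i4 xor.ALU  RAW r1
c4: i5 ld.MEM  no-port MEM/MEM
c5: i6&i7 ld.MEM/blt.BR  dual
c6: i8 or.ALU  tail

ISSUED = 6,7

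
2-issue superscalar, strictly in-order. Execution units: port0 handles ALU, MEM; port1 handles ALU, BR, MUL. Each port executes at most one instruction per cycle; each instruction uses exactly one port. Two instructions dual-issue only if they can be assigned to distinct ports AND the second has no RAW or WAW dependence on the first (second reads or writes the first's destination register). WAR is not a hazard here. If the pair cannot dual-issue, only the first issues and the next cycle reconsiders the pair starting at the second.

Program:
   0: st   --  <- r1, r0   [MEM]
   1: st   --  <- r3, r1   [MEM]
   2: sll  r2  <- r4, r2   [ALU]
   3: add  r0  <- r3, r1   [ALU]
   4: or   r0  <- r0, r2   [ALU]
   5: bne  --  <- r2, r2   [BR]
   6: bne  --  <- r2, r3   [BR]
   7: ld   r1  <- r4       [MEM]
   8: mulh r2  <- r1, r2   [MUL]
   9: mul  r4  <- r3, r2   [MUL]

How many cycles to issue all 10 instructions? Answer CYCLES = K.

[0] i0  st  -- no-port MEM/MEM
[1] i1&i2  st;sll  -- pair
[2] i3  add  -- RAW+WAW r0
[3] i4&i5  or;bne  -- pair
[4] i6&i7  bne;ld  -- pair
[5] i8  mulh  -- no-port MUL/MUL
[6] i9  mul  -- tail

CYCLES = 7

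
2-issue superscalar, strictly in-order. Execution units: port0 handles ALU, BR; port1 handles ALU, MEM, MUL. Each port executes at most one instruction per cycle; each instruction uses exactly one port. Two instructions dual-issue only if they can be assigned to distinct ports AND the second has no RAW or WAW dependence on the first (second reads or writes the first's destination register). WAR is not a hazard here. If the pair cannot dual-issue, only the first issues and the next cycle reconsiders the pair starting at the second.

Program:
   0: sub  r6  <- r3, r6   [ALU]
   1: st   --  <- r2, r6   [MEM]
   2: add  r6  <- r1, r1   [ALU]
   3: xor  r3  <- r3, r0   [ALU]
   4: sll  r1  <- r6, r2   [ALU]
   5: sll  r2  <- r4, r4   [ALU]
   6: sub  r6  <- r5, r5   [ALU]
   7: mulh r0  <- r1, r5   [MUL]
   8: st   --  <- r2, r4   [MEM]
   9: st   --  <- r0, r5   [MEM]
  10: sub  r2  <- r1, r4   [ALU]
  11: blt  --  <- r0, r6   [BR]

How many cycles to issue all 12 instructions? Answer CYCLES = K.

  cy0 -> i0 (sub) RAW r6
  cy1 -> i1&i2 (st add) pair
  cy2 -> i3&i4 (xor sll) pair
  cy3 -> i5&i6 (sll sub) pair
  cy4 -> i7 (mulh) no-port MUL/MEM
  cy5 -> i8 (st) no-port MEM/MEM
  cy6 -> i9&i10 (st sub) pair
  cy7 -> i11 (blt) tail

CYCLES = 8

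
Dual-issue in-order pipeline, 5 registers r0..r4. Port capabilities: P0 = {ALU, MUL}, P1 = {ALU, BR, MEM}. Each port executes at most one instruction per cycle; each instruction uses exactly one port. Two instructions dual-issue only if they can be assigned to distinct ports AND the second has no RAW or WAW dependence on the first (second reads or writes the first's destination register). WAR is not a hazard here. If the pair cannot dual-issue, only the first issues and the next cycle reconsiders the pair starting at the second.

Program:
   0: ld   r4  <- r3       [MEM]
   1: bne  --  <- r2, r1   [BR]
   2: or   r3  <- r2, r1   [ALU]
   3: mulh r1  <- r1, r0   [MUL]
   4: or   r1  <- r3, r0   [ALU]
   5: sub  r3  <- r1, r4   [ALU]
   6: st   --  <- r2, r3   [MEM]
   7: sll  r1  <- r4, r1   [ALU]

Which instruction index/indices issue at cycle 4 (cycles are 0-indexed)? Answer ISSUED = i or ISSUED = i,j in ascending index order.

ISSUED = 5

[0] i0  ld.MEM  -- no-port MEM/BR
[1] i1,i2  bne.BR or.ALU  -- pair
[2] i3  mulh.MUL  -- WAW r1
[3] i4  or.ALU  -- RAW r1
[4] i5  sub.ALU  -- RAW r3
[5] i6,i7  st.MEM sll.ALU  -- pair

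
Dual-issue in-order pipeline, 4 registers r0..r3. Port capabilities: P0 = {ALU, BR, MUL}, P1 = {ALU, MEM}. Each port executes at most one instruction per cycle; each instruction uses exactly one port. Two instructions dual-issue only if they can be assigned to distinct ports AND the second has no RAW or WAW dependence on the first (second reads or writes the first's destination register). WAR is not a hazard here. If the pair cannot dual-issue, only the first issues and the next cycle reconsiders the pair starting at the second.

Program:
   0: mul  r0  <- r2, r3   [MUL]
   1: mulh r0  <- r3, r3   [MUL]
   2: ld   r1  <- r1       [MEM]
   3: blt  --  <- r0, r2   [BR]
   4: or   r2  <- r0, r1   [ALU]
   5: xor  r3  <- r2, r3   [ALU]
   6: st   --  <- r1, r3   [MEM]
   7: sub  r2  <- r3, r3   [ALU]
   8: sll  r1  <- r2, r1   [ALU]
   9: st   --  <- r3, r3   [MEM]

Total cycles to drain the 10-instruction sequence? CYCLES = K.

#0 head=0: mul.MUL i0 no-port MUL/MUL
#1 head=1: mulh.MUL ld.MEM i1+i2 dual
#2 head=3: blt.BR or.ALU i3+i4 dual
#3 head=5: xor.ALU i5 RAW r3
#4 head=6: st.MEM sub.ALU i6+i7 dual
#5 head=8: sll.ALU st.MEM i8+i9 dual

CYCLES = 6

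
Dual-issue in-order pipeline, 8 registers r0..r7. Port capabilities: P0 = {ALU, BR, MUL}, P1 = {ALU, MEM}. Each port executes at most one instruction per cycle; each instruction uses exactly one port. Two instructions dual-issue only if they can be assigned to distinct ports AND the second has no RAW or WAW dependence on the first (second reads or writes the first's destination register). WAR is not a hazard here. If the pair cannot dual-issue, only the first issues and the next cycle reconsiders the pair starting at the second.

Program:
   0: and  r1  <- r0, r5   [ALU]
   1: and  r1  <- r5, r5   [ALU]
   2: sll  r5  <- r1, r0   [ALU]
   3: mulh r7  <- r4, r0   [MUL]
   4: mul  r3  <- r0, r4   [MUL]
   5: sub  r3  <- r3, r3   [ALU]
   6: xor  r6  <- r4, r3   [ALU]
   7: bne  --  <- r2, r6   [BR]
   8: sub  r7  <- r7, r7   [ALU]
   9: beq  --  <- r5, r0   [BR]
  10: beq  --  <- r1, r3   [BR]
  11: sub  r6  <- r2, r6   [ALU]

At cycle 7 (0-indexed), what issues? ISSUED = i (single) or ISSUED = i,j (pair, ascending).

c0: i0 and  WAW r1
c1: i1 and  RAW r1
c2: i2+i3 sll+mulh  2-wide
c3: i4 mul  RAW+WAW r3
c4: i5 sub  RAW r3
c5: i6 xor  RAW r6
c6: i7+i8 bne+sub  2-wide
c7: i9 beq  no-port BR/BR
c8: i10+i11 beq+sub  2-wide

ISSUED = 9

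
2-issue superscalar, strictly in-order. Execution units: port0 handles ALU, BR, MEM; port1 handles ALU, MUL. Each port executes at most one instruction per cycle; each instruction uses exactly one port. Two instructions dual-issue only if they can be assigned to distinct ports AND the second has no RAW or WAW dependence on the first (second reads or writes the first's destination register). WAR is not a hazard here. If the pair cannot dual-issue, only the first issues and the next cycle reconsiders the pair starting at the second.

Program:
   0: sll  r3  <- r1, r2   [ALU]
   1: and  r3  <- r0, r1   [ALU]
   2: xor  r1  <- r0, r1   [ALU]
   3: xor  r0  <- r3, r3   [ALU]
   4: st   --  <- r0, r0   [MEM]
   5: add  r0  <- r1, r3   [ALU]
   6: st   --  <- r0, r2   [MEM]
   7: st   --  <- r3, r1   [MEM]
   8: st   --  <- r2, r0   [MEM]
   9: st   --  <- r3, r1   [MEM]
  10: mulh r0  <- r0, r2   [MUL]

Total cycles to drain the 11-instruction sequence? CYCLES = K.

CYCLES = 8

[0] i0  sll.ALU  -- WAW r3
[1] i1&i2  and.ALU+xor.ALU  -- 2-wide
[2] i3  xor.ALU  -- RAW r0
[3] i4&i5  st.MEM+add.ALU  -- 2-wide
[4] i6  st.MEM  -- no-port MEM/MEM
[5] i7  st.MEM  -- no-port MEM/MEM
[6] i8  st.MEM  -- no-port MEM/MEM
[7] i9&i10  st.MEM+mulh.MUL  -- 2-wide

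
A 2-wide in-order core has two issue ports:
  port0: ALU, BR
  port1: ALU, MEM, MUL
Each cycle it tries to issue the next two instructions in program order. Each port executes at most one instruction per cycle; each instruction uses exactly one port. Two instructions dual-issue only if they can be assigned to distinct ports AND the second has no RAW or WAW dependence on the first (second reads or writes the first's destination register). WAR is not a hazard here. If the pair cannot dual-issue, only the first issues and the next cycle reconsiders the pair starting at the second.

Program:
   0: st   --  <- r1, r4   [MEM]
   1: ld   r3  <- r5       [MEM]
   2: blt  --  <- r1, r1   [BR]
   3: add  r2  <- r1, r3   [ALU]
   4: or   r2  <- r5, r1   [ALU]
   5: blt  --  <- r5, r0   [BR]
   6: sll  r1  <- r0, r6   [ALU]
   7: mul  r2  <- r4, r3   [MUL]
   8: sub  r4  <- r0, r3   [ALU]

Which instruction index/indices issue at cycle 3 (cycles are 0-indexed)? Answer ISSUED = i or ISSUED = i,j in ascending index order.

#0 head=0: st.MEM i0 no-port MEM/MEM
#1 head=1: ld.MEM blt.BR i1+i2 pair
#2 head=3: add.ALU i3 WAW r2
#3 head=4: or.ALU blt.BR i4+i5 pair
#4 head=6: sll.ALU mul.MUL i6+i7 pair
#5 head=8: sub.ALU i8 tail

ISSUED = 4,5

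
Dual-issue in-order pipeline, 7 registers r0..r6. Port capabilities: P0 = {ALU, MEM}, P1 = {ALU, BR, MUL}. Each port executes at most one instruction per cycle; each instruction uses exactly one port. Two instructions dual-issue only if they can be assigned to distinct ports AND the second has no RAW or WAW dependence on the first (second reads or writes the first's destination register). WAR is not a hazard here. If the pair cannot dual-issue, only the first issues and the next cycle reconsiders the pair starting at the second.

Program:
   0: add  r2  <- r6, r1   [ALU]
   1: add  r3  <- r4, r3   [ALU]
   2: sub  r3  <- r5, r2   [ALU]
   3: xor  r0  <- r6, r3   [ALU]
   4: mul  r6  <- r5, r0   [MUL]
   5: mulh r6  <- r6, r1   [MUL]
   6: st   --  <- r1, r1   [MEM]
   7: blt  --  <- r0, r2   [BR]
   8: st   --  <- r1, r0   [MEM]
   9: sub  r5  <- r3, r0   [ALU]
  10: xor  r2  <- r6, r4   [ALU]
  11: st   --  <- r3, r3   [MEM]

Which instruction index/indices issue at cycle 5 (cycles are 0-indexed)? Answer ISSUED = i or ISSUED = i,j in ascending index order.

ISSUED = 7,8

[0] i0&i1  add.ALU;add.ALU  -- pair
[1] i2  sub.ALU  -- RAW r3
[2] i3  xor.ALU  -- RAW r0
[3] i4  mul.MUL  -- no-port MUL/MUL
[4] i5&i6  mulh.MUL;st.MEM  -- pair
[5] i7&i8  blt.BR;st.MEM  -- pair
[6] i9&i10  sub.ALU;xor.ALU  -- pair
[7] i11  st.MEM  -- tail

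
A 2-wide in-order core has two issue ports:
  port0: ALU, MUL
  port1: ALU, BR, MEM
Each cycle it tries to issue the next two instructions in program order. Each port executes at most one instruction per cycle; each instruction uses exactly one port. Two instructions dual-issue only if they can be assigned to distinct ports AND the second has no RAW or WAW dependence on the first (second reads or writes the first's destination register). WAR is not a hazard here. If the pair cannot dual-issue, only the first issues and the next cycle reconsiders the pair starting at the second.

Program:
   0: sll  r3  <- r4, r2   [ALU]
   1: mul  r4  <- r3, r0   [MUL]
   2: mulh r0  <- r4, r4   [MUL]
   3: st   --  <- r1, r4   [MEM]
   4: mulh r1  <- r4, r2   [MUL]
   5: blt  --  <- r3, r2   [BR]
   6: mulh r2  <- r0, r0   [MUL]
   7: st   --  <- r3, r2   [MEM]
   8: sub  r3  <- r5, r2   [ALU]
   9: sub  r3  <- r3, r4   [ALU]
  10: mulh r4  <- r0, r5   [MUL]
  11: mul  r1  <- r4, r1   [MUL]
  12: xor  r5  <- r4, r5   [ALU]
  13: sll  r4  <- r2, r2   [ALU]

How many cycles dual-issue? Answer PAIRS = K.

PAIRS = 5

c0: i0 sll.ALU  RAW r3
c1: i1 mul.MUL  no-port MUL/MUL
c2: i2&i3 mulh.MUL;st.MEM  pair
c3: i4&i5 mulh.MUL;blt.BR  pair
c4: i6 mulh.MUL  RAW r2
c5: i7&i8 st.MEM;sub.ALU  pair
c6: i9&i10 sub.ALU;mulh.MUL  pair
c7: i11&i12 mul.MUL;xor.ALU  pair
c8: i13 sll.ALU  tail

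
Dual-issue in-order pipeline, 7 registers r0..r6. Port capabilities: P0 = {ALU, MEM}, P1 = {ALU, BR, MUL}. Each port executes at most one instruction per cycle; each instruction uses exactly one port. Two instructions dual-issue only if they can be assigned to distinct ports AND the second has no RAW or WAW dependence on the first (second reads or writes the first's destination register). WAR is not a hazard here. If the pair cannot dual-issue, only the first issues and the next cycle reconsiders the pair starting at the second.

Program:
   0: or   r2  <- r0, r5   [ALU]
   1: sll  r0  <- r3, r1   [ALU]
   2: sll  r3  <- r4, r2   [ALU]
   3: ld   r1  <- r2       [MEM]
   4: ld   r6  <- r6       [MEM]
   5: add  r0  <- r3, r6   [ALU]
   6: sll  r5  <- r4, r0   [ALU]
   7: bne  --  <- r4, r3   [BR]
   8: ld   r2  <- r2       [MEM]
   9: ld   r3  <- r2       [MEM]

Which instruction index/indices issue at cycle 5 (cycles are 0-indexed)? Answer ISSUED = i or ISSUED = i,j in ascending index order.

ISSUED = 8

c0: i0,i1 or.ALU/sll.ALU  dual
c1: i2,i3 sll.ALU/ld.MEM  dual
c2: i4 ld.MEM  RAW r6
c3: i5 add.ALU  RAW r0
c4: i6,i7 sll.ALU/bne.BR  dual
c5: i8 ld.MEM  no-port MEM/MEM
c6: i9 ld.MEM  tail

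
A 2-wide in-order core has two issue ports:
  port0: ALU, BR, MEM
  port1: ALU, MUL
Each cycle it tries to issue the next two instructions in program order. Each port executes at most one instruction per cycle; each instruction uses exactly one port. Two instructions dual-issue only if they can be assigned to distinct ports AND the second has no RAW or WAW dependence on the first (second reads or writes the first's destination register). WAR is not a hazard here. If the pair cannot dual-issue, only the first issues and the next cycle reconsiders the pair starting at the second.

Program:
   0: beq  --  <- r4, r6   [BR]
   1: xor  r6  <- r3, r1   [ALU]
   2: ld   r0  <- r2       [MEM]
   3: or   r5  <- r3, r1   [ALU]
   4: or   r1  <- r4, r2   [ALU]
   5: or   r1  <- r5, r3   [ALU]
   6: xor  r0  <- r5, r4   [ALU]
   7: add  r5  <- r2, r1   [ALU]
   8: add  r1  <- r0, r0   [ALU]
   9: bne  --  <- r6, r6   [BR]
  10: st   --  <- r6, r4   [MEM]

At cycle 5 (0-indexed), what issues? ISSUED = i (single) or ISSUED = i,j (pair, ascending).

ISSUED = 9

#0 head=0: beq.BR;xor.ALU i0/i1 pair
#1 head=2: ld.MEM;or.ALU i2/i3 pair
#2 head=4: or.ALU i4 WAW r1
#3 head=5: or.ALU;xor.ALU i5/i6 pair
#4 head=7: add.ALU;add.ALU i7/i8 pair
#5 head=9: bne.BR i9 no-port BR/MEM
#6 head=10: st.MEM i10 tail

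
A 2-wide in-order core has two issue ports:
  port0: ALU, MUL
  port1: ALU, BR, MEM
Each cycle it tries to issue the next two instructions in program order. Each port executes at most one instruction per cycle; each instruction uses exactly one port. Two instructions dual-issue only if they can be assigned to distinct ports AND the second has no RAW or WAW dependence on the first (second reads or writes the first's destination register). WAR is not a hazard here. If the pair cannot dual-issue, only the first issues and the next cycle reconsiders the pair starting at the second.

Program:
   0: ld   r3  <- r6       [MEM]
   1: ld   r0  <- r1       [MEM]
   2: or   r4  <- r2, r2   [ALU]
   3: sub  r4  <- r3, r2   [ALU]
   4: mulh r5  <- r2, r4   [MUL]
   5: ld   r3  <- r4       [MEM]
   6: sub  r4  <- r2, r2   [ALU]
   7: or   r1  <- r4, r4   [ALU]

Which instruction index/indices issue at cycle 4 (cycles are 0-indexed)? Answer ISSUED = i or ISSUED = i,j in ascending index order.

ISSUED = 6

  cy0 -> i0 (ld) no-port MEM/MEM
  cy1 -> i1/i2 (ld or) pair
  cy2 -> i3 (sub) RAW r4
  cy3 -> i4/i5 (mulh ld) pair
  cy4 -> i6 (sub) RAW r4
  cy5 -> i7 (or) tail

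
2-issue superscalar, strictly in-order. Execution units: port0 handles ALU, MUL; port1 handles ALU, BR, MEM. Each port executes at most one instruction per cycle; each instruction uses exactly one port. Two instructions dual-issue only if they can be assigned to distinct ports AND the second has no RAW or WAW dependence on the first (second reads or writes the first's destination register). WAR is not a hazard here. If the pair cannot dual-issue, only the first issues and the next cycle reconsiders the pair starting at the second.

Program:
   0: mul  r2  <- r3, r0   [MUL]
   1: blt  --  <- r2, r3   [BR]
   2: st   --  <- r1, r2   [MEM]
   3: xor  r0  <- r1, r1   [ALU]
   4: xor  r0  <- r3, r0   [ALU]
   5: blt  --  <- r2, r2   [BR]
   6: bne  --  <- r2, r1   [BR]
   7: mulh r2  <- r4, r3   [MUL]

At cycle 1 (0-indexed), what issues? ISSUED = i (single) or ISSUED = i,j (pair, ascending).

#0 head=0: mul i0 RAW r2
#1 head=1: blt i1 no-port BR/MEM
#2 head=2: st/xor i2,i3 pair
#3 head=4: xor/blt i4,i5 pair
#4 head=6: bne/mulh i6,i7 pair

ISSUED = 1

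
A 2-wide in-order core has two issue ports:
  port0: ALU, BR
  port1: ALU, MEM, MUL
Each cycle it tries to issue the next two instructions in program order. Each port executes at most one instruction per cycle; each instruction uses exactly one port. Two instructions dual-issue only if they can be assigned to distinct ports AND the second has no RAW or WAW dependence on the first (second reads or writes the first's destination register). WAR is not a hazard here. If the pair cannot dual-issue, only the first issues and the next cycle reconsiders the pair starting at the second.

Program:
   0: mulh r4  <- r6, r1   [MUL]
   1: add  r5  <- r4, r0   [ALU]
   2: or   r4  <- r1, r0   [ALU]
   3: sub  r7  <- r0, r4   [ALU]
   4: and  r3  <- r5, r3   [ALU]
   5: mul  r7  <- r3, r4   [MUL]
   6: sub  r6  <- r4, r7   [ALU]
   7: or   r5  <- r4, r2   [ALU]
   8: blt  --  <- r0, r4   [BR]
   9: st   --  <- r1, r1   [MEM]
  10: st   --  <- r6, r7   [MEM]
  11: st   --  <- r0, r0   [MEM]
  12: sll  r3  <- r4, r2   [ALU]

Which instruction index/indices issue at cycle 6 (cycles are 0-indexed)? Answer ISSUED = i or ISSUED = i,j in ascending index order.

ISSUED = 10

[0] i0  mulh  -- RAW r4
[1] i1&i2  add or  -- dual
[2] i3&i4  sub and  -- dual
[3] i5  mul  -- RAW r7
[4] i6&i7  sub or  -- dual
[5] i8&i9  blt st  -- dual
[6] i10  st  -- no-port MEM/MEM
[7] i11&i12  st sll  -- dual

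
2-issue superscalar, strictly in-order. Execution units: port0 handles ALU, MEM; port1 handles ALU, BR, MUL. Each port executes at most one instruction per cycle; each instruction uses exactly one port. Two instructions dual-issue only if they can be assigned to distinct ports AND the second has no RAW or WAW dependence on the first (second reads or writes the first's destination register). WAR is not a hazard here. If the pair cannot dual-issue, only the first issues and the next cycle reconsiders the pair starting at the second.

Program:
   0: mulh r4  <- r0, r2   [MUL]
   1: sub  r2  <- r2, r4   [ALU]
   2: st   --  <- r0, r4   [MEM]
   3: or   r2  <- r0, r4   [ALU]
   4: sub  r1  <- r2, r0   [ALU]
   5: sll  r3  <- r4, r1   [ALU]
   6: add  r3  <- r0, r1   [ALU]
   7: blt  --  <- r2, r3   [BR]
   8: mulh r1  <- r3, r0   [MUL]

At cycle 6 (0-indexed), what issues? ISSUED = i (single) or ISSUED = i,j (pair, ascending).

  cy0 -> i0 (mulh.MUL) RAW r4
  cy1 -> i1&i2 (sub.ALU+st.MEM) dual
  cy2 -> i3 (or.ALU) RAW r2
  cy3 -> i4 (sub.ALU) RAW r1
  cy4 -> i5 (sll.ALU) WAW r3
  cy5 -> i6 (add.ALU) RAW r3
  cy6 -> i7 (blt.BR) no-port BR/MUL
  cy7 -> i8 (mulh.MUL) tail

ISSUED = 7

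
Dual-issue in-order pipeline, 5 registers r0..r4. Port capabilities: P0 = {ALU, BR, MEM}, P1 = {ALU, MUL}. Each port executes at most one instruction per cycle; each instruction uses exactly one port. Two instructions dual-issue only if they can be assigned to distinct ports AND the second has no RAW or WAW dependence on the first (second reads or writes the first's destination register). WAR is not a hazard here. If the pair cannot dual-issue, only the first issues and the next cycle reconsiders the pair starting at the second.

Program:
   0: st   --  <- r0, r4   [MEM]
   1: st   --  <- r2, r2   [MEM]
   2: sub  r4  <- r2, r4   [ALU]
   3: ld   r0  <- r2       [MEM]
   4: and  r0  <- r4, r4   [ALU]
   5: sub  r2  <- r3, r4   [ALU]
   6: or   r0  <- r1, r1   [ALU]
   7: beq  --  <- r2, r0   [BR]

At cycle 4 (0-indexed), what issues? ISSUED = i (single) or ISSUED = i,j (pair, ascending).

t=0 i0:st.MEM ; no-port MEM/MEM
t=1 i1+i2:st.MEM sub.ALU ; dual
t=2 i3:ld.MEM ; WAW r0
t=3 i4+i5:and.ALU sub.ALU ; dual
t=4 i6:or.ALU ; RAW r0
t=5 i7:beq.BR ; tail

ISSUED = 6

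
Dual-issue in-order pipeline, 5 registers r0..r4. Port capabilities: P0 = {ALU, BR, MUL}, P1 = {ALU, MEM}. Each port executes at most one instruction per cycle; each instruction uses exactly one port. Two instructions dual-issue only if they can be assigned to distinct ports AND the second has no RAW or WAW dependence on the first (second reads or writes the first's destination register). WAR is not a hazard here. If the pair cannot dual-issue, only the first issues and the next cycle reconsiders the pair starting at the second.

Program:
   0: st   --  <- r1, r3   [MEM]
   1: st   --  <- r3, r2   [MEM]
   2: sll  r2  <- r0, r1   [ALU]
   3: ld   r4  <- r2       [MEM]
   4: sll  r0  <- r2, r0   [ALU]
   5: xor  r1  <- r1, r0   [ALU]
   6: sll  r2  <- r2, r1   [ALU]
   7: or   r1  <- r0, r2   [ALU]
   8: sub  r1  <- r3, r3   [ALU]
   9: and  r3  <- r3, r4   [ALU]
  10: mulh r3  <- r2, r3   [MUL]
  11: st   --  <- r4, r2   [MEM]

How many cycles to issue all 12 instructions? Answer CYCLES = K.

CYCLES = 8

#0 head=0: st.MEM i0 no-port MEM/MEM
#1 head=1: st.MEM/sll.ALU i1/i2 dual
#2 head=3: ld.MEM/sll.ALU i3/i4 dual
#3 head=5: xor.ALU i5 RAW r1
#4 head=6: sll.ALU i6 RAW r2
#5 head=7: or.ALU i7 WAW r1
#6 head=8: sub.ALU/and.ALU i8/i9 dual
#7 head=10: mulh.MUL/st.MEM i10/i11 dual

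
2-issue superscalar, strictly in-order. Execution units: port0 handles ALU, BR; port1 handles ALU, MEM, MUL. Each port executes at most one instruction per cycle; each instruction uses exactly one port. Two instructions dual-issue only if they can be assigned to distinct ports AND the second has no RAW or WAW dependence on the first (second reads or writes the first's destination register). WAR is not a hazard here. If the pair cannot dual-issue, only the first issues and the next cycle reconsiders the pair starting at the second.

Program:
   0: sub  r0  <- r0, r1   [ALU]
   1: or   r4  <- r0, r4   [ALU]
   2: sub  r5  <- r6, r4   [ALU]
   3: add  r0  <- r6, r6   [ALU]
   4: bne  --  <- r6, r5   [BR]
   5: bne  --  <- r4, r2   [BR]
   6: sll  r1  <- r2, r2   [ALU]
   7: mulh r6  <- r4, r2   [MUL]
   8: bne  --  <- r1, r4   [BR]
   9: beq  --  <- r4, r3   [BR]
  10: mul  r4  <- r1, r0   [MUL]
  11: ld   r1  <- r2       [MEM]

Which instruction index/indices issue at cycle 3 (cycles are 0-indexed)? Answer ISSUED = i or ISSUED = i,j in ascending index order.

ISSUED = 4

[0] i0  sub.ALU  -- RAW r0
[1] i1  or.ALU  -- RAW r4
[2] i2+i3  sub.ALU;add.ALU  -- dual
[3] i4  bne.BR  -- no-port BR/BR
[4] i5+i6  bne.BR;sll.ALU  -- dual
[5] i7+i8  mulh.MUL;bne.BR  -- dual
[6] i9+i10  beq.BR;mul.MUL  -- dual
[7] i11  ld.MEM  -- tail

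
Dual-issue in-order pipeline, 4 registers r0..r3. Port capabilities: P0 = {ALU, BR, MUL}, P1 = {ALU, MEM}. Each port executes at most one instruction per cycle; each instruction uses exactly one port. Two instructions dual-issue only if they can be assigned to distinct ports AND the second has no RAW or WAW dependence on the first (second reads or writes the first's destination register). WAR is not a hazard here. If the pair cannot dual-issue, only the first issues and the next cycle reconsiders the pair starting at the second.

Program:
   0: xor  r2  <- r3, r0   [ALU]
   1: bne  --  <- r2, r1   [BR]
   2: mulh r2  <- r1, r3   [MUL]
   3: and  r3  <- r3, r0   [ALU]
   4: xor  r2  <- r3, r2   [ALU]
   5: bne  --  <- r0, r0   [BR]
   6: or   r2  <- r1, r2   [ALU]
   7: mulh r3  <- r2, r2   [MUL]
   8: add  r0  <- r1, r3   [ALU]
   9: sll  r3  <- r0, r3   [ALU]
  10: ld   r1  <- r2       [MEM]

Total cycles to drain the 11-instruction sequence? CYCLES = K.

CYCLES = 8

#0 head=0: xor i0 RAW r2
#1 head=1: bne i1 no-port BR/MUL
#2 head=2: mulh+and i2,i3 dual
#3 head=4: xor+bne i4,i5 dual
#4 head=6: or i6 RAW r2
#5 head=7: mulh i7 RAW r3
#6 head=8: add i8 RAW r0
#7 head=9: sll+ld i9,i10 dual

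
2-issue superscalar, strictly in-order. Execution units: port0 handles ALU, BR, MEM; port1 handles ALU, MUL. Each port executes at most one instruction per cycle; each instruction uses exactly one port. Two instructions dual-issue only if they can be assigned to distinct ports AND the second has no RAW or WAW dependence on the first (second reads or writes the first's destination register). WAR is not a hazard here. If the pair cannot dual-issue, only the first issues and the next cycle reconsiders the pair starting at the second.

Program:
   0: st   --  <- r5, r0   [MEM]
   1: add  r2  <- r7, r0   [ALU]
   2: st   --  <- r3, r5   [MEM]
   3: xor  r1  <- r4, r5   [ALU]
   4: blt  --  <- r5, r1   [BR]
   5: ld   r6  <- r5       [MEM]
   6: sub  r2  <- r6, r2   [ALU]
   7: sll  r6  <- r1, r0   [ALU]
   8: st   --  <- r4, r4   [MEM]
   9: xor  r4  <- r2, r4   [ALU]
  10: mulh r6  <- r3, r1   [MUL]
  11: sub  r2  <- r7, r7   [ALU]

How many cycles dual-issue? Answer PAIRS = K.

[0] i0&i1  st/add  -- pair
[1] i2&i3  st/xor  -- pair
[2] i4  blt  -- no-port BR/MEM
[3] i5  ld  -- RAW r6
[4] i6&i7  sub/sll  -- pair
[5] i8&i9  st/xor  -- pair
[6] i10&i11  mulh/sub  -- pair

PAIRS = 5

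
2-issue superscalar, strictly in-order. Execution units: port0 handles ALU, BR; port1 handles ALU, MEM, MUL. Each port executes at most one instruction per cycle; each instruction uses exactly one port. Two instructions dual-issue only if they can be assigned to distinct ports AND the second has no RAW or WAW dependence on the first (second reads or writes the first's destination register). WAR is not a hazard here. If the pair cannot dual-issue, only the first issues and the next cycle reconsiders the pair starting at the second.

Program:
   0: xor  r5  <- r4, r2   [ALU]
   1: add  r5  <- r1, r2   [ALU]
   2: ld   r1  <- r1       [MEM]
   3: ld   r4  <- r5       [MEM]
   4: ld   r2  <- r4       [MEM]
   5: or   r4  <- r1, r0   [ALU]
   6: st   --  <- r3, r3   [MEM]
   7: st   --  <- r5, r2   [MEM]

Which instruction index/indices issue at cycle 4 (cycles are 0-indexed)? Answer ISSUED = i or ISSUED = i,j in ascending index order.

  cy0 -> i0 (xor.ALU) WAW r5
  cy1 -> i1,i2 (add.ALU/ld.MEM) dual
  cy2 -> i3 (ld.MEM) no-port MEM/MEM
  cy3 -> i4,i5 (ld.MEM/or.ALU) dual
  cy4 -> i6 (st.MEM) no-port MEM/MEM
  cy5 -> i7 (st.MEM) tail

ISSUED = 6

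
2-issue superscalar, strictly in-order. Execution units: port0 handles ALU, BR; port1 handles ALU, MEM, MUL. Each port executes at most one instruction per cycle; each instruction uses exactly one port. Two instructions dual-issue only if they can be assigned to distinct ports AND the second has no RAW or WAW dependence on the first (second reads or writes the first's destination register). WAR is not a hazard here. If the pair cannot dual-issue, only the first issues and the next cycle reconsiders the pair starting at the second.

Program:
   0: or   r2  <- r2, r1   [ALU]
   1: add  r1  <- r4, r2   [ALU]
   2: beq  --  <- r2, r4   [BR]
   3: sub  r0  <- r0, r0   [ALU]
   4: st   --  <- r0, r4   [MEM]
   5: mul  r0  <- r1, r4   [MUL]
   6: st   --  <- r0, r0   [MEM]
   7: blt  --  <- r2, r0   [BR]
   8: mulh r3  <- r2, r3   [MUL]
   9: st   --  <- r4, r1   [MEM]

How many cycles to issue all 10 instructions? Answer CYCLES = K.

CYCLES = 8

t=0 i0:or.ALU ; RAW r2
t=1 i1+i2:add.ALU/beq.BR ; dual
t=2 i3:sub.ALU ; RAW r0
t=3 i4:st.MEM ; no-port MEM/MUL
t=4 i5:mul.MUL ; no-port MUL/MEM
t=5 i6+i7:st.MEM/blt.BR ; dual
t=6 i8:mulh.MUL ; no-port MUL/MEM
t=7 i9:st.MEM ; tail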